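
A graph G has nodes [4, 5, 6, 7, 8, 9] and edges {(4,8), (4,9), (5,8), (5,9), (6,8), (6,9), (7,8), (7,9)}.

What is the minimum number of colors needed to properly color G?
Clique number ω(G) = 2 (lower bound: χ ≥ ω).
The graph is bipartite (no odd cycle), so 2 colors suffice: χ(G) = 2.
A valid 2-coloring: color 1: [8, 9]; color 2: [4, 5, 6, 7].

χ(G) = 2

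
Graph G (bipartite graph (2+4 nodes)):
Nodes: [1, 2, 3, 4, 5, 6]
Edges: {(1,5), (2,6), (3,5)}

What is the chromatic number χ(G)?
Clique number ω(G) = 2 (lower bound: χ ≥ ω).
The graph is bipartite (no odd cycle), so 2 colors suffice: χ(G) = 2.
A valid 2-coloring: color 1: [2, 4, 5]; color 2: [1, 3, 6].

χ(G) = 2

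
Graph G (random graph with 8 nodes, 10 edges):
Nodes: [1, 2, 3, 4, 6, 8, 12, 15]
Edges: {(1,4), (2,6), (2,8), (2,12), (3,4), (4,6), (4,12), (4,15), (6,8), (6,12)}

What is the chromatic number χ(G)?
χ(G) = 3

Clique number ω(G) = 3 (lower bound: χ ≥ ω).
The clique on [2, 6, 8] has size 3, forcing χ ≥ 3, and the coloring below uses 3 colors, so χ(G) = 3.
A valid 3-coloring: color 1: [2, 4]; color 2: [1, 3, 6, 15]; color 3: [8, 12].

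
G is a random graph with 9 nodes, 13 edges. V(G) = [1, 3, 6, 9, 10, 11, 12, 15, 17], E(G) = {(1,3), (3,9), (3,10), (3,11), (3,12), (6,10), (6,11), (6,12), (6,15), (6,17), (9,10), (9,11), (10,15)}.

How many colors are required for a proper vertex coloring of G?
Clique number ω(G) = 3 (lower bound: χ ≥ ω).
The clique on [3, 9, 10] has size 3, forcing χ ≥ 3, and the coloring below uses 3 colors, so χ(G) = 3.
A valid 3-coloring: color 1: [3, 6]; color 2: [1, 10, 11, 12, 17]; color 3: [9, 15].

χ(G) = 3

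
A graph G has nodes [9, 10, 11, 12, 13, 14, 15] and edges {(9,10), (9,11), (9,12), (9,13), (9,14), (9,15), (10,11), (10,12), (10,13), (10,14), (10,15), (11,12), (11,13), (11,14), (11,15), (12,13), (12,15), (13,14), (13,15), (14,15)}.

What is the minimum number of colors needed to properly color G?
Clique number ω(G) = 6 (lower bound: χ ≥ ω).
The clique on [9, 10, 11, 12, 13, 15] has size 6, forcing χ ≥ 6, and the coloring below uses 6 colors, so χ(G) = 6.
A valid 6-coloring: color 1: [13]; color 2: [9]; color 3: [15]; color 4: [10]; color 5: [11]; color 6: [12, 14].

χ(G) = 6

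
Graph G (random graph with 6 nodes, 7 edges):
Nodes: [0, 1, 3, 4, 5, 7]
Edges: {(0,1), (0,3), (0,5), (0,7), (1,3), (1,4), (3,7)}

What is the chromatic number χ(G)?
Clique number ω(G) = 3 (lower bound: χ ≥ ω).
The clique on [0, 1, 3] has size 3, forcing χ ≥ 3, and the coloring below uses 3 colors, so χ(G) = 3.
A valid 3-coloring: color 1: [0, 4]; color 2: [1, 5, 7]; color 3: [3].

χ(G) = 3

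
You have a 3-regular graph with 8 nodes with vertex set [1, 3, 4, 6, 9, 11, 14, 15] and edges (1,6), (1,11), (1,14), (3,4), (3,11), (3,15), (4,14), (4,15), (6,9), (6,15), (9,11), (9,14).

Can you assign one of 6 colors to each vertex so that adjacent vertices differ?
A valid 6-coloring: color 1: [1, 4, 9]; color 2: [3, 6, 14]; color 3: [11, 15].
(χ(G) = 3 ≤ 6.)

Yes, G is 6-colorable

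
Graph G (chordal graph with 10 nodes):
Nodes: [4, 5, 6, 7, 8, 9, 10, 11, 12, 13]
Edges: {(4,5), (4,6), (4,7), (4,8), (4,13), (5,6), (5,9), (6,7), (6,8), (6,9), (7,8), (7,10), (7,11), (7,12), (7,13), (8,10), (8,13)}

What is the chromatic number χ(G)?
Clique number ω(G) = 4 (lower bound: χ ≥ ω).
The clique on [4, 7, 8, 13] has size 4, forcing χ ≥ 4, and the coloring below uses 4 colors, so χ(G) = 4.
A valid 4-coloring: color 1: [5, 7]; color 2: [6, 10, 11, 12, 13]; color 3: [4, 9]; color 4: [8].

χ(G) = 4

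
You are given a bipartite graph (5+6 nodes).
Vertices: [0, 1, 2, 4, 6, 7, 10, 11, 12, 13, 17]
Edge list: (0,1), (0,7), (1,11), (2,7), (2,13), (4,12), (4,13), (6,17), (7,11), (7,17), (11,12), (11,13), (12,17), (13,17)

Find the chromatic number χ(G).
Clique number ω(G) = 2 (lower bound: χ ≥ ω).
The graph is bipartite (no odd cycle), so 2 colors suffice: χ(G) = 2.
A valid 2-coloring: color 1: [1, 6, 7, 10, 12, 13]; color 2: [0, 2, 4, 11, 17].

χ(G) = 2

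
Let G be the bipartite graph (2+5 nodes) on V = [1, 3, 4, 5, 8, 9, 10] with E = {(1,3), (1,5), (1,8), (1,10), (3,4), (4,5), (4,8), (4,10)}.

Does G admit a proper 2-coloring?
A valid 2-coloring: color 1: [1, 4, 9]; color 2: [3, 5, 8, 10].
(χ(G) = 2 ≤ 2.)

Yes, G is 2-colorable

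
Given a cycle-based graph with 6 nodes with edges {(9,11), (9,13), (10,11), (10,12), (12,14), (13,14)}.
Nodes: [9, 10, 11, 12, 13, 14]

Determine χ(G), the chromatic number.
Clique number ω(G) = 2 (lower bound: χ ≥ ω).
The graph is bipartite (no odd cycle), so 2 colors suffice: χ(G) = 2.
A valid 2-coloring: color 1: [9, 10, 14]; color 2: [11, 12, 13].

χ(G) = 2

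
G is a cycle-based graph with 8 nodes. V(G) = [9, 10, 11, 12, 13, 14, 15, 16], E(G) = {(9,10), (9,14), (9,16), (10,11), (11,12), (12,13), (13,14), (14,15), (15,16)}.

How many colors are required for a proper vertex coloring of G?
Clique number ω(G) = 2 (lower bound: χ ≥ ω).
The graph is bipartite (no odd cycle), so 2 colors suffice: χ(G) = 2.
A valid 2-coloring: color 1: [9, 11, 13, 15]; color 2: [10, 12, 14, 16].

χ(G) = 2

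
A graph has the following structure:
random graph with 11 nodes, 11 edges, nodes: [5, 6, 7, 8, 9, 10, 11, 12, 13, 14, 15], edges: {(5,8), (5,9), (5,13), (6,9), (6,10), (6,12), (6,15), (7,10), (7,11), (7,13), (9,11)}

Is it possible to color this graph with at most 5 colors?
Yes, G is 5-colorable

A valid 5-coloring: color 1: [5, 6, 7, 14]; color 2: [8, 9, 10, 12, 13, 15]; color 3: [11].
(χ(G) = 3 ≤ 5.)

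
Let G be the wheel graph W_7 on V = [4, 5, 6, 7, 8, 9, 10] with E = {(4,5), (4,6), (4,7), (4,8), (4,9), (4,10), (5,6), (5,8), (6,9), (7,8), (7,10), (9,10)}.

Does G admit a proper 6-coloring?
A valid 6-coloring: color 1: [4]; color 2: [5, 7, 9]; color 3: [6, 8, 10].
(χ(G) = 3 ≤ 6.)

Yes, G is 6-colorable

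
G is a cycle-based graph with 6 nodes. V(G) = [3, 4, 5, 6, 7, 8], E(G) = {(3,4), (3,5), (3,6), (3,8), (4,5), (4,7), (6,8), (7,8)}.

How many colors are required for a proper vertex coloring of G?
Clique number ω(G) = 3 (lower bound: χ ≥ ω).
The clique on [3, 6, 8] has size 3, forcing χ ≥ 3, and the coloring below uses 3 colors, so χ(G) = 3.
A valid 3-coloring: color 1: [3, 7]; color 2: [4, 8]; color 3: [5, 6].

χ(G) = 3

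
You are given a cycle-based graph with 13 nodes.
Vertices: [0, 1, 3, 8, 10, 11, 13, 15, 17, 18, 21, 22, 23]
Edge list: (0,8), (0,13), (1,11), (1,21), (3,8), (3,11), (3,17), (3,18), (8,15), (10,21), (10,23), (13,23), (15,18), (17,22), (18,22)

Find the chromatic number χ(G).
Clique number ω(G) = 2 (lower bound: χ ≥ ω).
Odd cycle [1, 21, 10, 23, 13, 0, 8, 3, 11] needs 3 colors (χ ≥ 3).
The coloring below uses 3 colors, so χ(G) = 3.
A valid 3-coloring: color 1: [1, 3, 10, 13, 15, 22]; color 2: [8, 11, 17, 18, 21, 23]; color 3: [0].

χ(G) = 3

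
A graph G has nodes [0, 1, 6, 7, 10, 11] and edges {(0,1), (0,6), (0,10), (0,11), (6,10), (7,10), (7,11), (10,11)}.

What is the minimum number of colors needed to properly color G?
Clique number ω(G) = 3 (lower bound: χ ≥ ω).
The clique on [0, 10, 11] has size 3, forcing χ ≥ 3, and the coloring below uses 3 colors, so χ(G) = 3.
A valid 3-coloring: color 1: [0, 7]; color 2: [1, 10]; color 3: [6, 11].

χ(G) = 3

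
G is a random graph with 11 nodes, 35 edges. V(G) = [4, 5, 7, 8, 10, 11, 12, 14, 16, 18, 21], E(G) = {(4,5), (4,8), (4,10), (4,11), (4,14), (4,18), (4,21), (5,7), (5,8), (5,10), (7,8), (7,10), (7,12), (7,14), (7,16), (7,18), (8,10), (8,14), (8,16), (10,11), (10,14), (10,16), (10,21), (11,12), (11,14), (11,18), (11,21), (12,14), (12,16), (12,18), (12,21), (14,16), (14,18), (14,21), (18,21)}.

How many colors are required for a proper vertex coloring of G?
χ(G) = 6

Clique number ω(G) = 5 (lower bound: χ ≥ ω).
Suppose a proper 5-coloring c exists. The clique [4, 10, 11, 14, 21] takes 5 distinct colors; by symmetry let c(4) = 1, c(10) = 2, c(11) = 3, c(14) = 4, c(21) = 5.
- Vertex 18: neighbors [4, 11, 14, 21] already have colors [1, 3, 4, 5] ⇒ c(18) = 2.
- Vertex 12: neighbors [18, 11, 14, 21] already have colors [2, 3, 4, 5] ⇒ c(12) = 1.
- Vertex 7: neighbors [12, 10, 14] already have colors [1, 2, 4]; try each remaining color.
- Case c(7) = 3:
  - Vertex 8: neighbors [4, 10, 7, 14] already have colors [1, 2, 3, 4] ⇒ c(8) = 5.
  - Vertex 16: neighbors [12, 10, 7, 14, 8] already have colors [1, 2, 3, 4, 5] — all 5 colors blocked. Contradiction.
- Case c(7) = 5:
  - Vertex 8: neighbors [4, 10, 14, 7] already have colors [1, 2, 4, 5] ⇒ c(8) = 3.
  - Vertex 16: neighbors [12, 10, 8, 14, 7] already have colors [1, 2, 3, 4, 5] — all 5 colors blocked. Contradiction.
Every case ends in a contradiction, so G has no proper 5-coloring (χ ≥ 6).
The coloring below uses 6 colors, so χ(G) = 6.
A valid 6-coloring: color 1: [5, 14]; color 2: [10, 18]; color 3: [4, 12]; color 4: [7, 21]; color 5: [8, 11]; color 6: [16].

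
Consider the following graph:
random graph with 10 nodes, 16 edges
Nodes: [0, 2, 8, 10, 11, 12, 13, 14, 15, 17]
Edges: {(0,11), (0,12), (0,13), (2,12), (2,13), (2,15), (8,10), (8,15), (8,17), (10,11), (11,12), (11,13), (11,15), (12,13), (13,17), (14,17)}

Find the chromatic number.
χ(G) = 4

Clique number ω(G) = 4 (lower bound: χ ≥ ω).
The clique on [0, 11, 12, 13] has size 4, forcing χ ≥ 4, and the coloring below uses 4 colors, so χ(G) = 4.
A valid 4-coloring: color 1: [8, 13, 14]; color 2: [2, 11, 17]; color 3: [10, 12, 15]; color 4: [0].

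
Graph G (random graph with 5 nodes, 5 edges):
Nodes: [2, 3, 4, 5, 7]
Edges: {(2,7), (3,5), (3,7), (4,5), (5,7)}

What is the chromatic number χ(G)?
χ(G) = 3

Clique number ω(G) = 3 (lower bound: χ ≥ ω).
The clique on [3, 5, 7] has size 3, forcing χ ≥ 3, and the coloring below uses 3 colors, so χ(G) = 3.
A valid 3-coloring: color 1: [4, 7]; color 2: [2, 5]; color 3: [3].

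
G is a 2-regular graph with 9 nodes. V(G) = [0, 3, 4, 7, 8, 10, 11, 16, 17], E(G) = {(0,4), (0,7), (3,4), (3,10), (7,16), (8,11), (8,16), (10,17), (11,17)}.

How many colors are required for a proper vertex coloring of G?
χ(G) = 3

Clique number ω(G) = 2 (lower bound: χ ≥ ω).
Odd cycle [8, 11, 17, 10, 3, 4, 0, 7, 16] needs 3 colors (χ ≥ 3).
The coloring below uses 3 colors, so χ(G) = 3.
A valid 3-coloring: color 1: [3, 7, 8, 17]; color 2: [4, 10, 11, 16]; color 3: [0].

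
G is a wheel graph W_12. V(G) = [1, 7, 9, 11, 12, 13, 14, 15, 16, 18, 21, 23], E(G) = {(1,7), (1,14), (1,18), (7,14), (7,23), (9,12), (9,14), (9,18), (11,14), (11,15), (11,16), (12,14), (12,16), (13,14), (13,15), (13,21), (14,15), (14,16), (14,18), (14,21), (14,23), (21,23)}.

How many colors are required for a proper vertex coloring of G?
Clique number ω(G) = 3 (lower bound: χ ≥ ω).
Odd cycle [11, 15, 13, 21, 23, 7, 1, 18, 9, 12, 16] needs 3 colors (χ ≥ 3).
Vertex 14 is adjacent to every vertex of [1, 7, 9, 11, 12, 13, 15, 16, 18, 21, 23], which already need 3 colors among themselves, so 14 needs a new color (χ ≥ 4).
The coloring below uses 4 colors, so χ(G) = 4.
A valid 4-coloring: color 1: [14]; color 2: [1, 11, 12, 13, 23]; color 3: [7, 15, 16, 18, 21]; color 4: [9].

χ(G) = 4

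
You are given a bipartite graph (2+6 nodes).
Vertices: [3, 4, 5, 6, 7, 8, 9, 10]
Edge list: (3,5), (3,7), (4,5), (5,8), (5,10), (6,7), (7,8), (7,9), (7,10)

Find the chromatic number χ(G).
Clique number ω(G) = 2 (lower bound: χ ≥ ω).
The graph is bipartite (no odd cycle), so 2 colors suffice: χ(G) = 2.
A valid 2-coloring: color 1: [5, 7]; color 2: [3, 4, 6, 8, 9, 10].

χ(G) = 2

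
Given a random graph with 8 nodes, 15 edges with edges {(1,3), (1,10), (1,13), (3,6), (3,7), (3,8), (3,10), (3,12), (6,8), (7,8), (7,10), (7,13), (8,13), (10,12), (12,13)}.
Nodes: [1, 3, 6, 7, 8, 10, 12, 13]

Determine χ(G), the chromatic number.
χ(G) = 3

Clique number ω(G) = 3 (lower bound: χ ≥ ω).
The clique on [3, 6, 8] has size 3, forcing χ ≥ 3, and the coloring below uses 3 colors, so χ(G) = 3.
A valid 3-coloring: color 1: [3, 13]; color 2: [8, 10]; color 3: [1, 6, 7, 12].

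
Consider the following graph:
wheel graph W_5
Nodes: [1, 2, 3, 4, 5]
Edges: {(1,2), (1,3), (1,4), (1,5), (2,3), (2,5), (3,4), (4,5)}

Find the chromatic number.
χ(G) = 3

Clique number ω(G) = 3 (lower bound: χ ≥ ω).
The clique on [1, 2, 3] has size 3, forcing χ ≥ 3, and the coloring below uses 3 colors, so χ(G) = 3.
A valid 3-coloring: color 1: [1]; color 2: [3, 5]; color 3: [2, 4].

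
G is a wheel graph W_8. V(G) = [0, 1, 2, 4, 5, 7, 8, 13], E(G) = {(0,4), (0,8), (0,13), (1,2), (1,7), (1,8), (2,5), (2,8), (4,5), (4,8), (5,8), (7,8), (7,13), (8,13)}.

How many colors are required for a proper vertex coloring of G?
Clique number ω(G) = 3 (lower bound: χ ≥ ω).
Odd cycle [1, 2, 5, 4, 0, 13, 7] needs 3 colors (χ ≥ 3).
Vertex 8 is adjacent to every vertex of [0, 1, 2, 4, 5, 7, 13], which already need 3 colors among themselves, so 8 needs a new color (χ ≥ 4).
The coloring below uses 4 colors, so χ(G) = 4.
A valid 4-coloring: color 1: [8]; color 2: [1, 5, 13]; color 3: [2, 4, 7]; color 4: [0].

χ(G) = 4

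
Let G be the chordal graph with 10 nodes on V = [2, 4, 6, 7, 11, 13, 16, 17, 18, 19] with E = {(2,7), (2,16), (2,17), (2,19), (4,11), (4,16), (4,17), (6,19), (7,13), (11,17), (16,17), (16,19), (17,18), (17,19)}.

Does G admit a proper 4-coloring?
A valid 4-coloring: color 1: [6, 7, 17]; color 2: [4, 13, 18, 19]; color 3: [11, 16]; color 4: [2].
(χ(G) = 4 ≤ 4.)

Yes, G is 4-colorable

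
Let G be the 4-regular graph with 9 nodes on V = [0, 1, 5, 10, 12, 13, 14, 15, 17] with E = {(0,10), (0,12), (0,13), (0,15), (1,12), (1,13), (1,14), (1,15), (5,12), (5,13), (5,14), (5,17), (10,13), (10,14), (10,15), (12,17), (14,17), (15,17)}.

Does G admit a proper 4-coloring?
Yes, G is 4-colorable

A valid 4-coloring: color 1: [0, 1, 17]; color 2: [12, 13, 14, 15]; color 3: [5, 10].
(χ(G) = 3 ≤ 4.)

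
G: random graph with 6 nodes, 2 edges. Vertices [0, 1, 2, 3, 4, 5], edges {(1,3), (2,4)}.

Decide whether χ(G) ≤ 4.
A valid 4-coloring: color 1: [0, 3, 4, 5]; color 2: [1, 2].
(χ(G) = 2 ≤ 4.)

Yes, G is 4-colorable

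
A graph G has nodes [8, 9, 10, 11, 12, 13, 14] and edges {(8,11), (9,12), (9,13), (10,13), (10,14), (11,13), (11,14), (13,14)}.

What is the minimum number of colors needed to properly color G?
Clique number ω(G) = 3 (lower bound: χ ≥ ω).
The clique on [10, 13, 14] has size 3, forcing χ ≥ 3, and the coloring below uses 3 colors, so χ(G) = 3.
A valid 3-coloring: color 1: [8, 12, 13]; color 2: [9, 14]; color 3: [10, 11].

χ(G) = 3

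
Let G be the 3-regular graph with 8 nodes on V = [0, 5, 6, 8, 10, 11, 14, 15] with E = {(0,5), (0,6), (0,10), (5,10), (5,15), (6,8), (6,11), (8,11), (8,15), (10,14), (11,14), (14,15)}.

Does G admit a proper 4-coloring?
A valid 4-coloring: color 1: [0, 8, 14]; color 2: [6, 10, 15]; color 3: [5, 11].
(χ(G) = 3 ≤ 4.)

Yes, G is 4-colorable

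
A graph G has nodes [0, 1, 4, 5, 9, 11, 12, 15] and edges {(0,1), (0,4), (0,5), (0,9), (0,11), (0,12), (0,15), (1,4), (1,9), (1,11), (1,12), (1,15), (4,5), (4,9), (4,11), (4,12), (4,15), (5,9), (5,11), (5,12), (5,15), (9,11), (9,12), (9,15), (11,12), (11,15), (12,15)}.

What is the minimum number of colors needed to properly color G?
Clique number ω(G) = 7 (lower bound: χ ≥ ω).
The clique on [0, 1, 4, 9, 11, 12, 15] has size 7, forcing χ ≥ 7, and the coloring below uses 7 colors, so χ(G) = 7.
A valid 7-coloring: color 1: [12]; color 2: [11]; color 3: [15]; color 4: [0]; color 5: [4]; color 6: [9]; color 7: [1, 5].

χ(G) = 7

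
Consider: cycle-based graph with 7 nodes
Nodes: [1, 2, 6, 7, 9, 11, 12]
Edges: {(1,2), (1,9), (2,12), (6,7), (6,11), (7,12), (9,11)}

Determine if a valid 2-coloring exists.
Odd cycle [1, 2, 12, 7, 6, 11, 9] needs 3 colors (χ ≥ 3).
Hence χ(G) ≥ 3 > 2, so no proper 2-coloring exists.

No, G is not 2-colorable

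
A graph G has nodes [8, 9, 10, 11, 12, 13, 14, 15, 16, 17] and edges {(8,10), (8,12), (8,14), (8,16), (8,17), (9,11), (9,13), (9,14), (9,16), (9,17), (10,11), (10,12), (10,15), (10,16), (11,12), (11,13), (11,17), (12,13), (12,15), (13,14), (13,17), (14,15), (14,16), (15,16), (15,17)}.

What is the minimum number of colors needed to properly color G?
χ(G) = 4

Clique number ω(G) = 4 (lower bound: χ ≥ ω).
The clique on [9, 11, 13, 17] has size 4, forcing χ ≥ 4, and the coloring below uses 4 colors, so χ(G) = 4.
A valid 4-coloring: color 1: [11, 16]; color 2: [8, 9, 15]; color 3: [12, 14, 17]; color 4: [10, 13].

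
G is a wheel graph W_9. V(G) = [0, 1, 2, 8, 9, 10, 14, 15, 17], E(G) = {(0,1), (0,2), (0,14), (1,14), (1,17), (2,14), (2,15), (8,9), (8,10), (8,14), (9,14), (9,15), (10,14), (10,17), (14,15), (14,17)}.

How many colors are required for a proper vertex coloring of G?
Clique number ω(G) = 3 (lower bound: χ ≥ ω).
The clique on [0, 1, 14] has size 3, forcing χ ≥ 3, and the coloring below uses 3 colors, so χ(G) = 3.
A valid 3-coloring: color 1: [14]; color 2: [0, 8, 15, 17]; color 3: [1, 2, 9, 10].

χ(G) = 3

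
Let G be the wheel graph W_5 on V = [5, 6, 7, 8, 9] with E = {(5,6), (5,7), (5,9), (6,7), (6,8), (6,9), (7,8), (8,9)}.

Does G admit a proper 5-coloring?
Yes, G is 5-colorable

A valid 5-coloring: color 1: [6]; color 2: [5, 8]; color 3: [7, 9].
(χ(G) = 3 ≤ 5.)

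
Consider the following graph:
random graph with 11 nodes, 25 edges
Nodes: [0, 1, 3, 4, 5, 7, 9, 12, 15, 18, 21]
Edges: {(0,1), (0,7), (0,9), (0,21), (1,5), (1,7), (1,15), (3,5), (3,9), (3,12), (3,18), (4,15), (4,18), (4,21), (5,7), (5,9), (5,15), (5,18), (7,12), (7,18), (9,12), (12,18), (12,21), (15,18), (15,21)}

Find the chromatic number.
χ(G) = 3

Clique number ω(G) = 3 (lower bound: χ ≥ ω).
The clique on [0, 1, 7] has size 3, forcing χ ≥ 3, and the coloring below uses 3 colors, so χ(G) = 3.
A valid 3-coloring: color 1: [0, 4, 5, 12]; color 2: [1, 9, 18, 21]; color 3: [3, 7, 15].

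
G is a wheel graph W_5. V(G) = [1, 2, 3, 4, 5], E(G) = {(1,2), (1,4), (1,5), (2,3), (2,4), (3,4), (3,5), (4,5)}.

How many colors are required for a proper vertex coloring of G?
χ(G) = 3

Clique number ω(G) = 3 (lower bound: χ ≥ ω).
The clique on [1, 2, 4] has size 3, forcing χ ≥ 3, and the coloring below uses 3 colors, so χ(G) = 3.
A valid 3-coloring: color 1: [4]; color 2: [2, 5]; color 3: [1, 3].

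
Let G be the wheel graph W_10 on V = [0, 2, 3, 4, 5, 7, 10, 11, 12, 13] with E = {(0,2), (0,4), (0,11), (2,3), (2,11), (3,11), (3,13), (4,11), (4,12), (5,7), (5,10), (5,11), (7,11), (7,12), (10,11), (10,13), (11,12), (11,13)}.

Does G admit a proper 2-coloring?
The clique on vertices [0, 2, 11] has size 3 > 2, so it alone needs 3 colors.

No, G is not 2-colorable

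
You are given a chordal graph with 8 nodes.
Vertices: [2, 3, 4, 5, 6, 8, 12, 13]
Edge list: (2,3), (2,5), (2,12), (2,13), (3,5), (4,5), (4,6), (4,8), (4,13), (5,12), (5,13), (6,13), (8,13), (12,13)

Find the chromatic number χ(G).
χ(G) = 4

Clique number ω(G) = 4 (lower bound: χ ≥ ω).
The clique on [2, 5, 12, 13] has size 4, forcing χ ≥ 4, and the coloring below uses 4 colors, so χ(G) = 4.
A valid 4-coloring: color 1: [3, 13]; color 2: [5, 6, 8]; color 3: [2, 4]; color 4: [12].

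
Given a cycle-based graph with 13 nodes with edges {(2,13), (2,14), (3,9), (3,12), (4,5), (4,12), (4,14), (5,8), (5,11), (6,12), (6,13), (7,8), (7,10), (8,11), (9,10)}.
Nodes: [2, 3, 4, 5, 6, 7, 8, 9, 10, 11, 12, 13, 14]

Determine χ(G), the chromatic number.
χ(G) = 3

Clique number ω(G) = 3 (lower bound: χ ≥ ω).
The clique on [5, 8, 11] has size 3, forcing χ ≥ 3, and the coloring below uses 3 colors, so χ(G) = 3.
A valid 3-coloring: color 1: [2, 3, 4, 6, 8, 10]; color 2: [5, 7, 9, 12, 13, 14]; color 3: [11].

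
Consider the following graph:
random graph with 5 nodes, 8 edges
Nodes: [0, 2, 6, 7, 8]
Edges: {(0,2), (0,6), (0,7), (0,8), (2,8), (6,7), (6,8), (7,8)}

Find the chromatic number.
χ(G) = 4

Clique number ω(G) = 4 (lower bound: χ ≥ ω).
The clique on [0, 6, 7, 8] has size 4, forcing χ ≥ 4, and the coloring below uses 4 colors, so χ(G) = 4.
A valid 4-coloring: color 1: [8]; color 2: [0]; color 3: [2, 6]; color 4: [7].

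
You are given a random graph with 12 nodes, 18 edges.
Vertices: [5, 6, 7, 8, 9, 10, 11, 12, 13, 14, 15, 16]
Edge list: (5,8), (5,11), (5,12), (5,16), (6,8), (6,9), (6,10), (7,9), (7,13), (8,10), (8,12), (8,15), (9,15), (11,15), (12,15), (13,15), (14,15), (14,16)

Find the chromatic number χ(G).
χ(G) = 3

Clique number ω(G) = 3 (lower bound: χ ≥ ω).
The clique on [5, 8, 12] has size 3, forcing χ ≥ 3, and the coloring below uses 3 colors, so χ(G) = 3.
A valid 3-coloring: color 1: [5, 7, 10, 15]; color 2: [8, 9, 11, 13, 14]; color 3: [6, 12, 16].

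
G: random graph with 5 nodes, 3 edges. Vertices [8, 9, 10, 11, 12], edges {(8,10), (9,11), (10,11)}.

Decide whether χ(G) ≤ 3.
Yes, G is 3-colorable

A valid 3-coloring: color 1: [8, 11, 12]; color 2: [9, 10].
(χ(G) = 2 ≤ 3.)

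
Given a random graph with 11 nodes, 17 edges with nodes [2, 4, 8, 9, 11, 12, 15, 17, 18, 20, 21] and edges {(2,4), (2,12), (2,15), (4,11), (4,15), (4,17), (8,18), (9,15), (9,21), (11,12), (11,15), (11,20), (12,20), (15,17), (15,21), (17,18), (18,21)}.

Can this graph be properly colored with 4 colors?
A valid 4-coloring: color 1: [15, 18, 20]; color 2: [4, 8, 12, 21]; color 3: [2, 9, 11, 17].
(χ(G) = 3 ≤ 4.)

Yes, G is 4-colorable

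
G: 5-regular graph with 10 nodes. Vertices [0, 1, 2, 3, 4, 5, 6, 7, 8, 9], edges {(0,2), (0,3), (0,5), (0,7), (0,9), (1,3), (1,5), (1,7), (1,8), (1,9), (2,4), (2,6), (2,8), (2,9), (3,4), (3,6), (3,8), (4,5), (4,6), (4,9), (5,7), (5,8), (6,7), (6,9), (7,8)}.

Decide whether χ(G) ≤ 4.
Yes, G is 4-colorable

A valid 4-coloring: color 1: [0, 6, 8]; color 2: [3, 5, 9]; color 3: [1, 2]; color 4: [4, 7].
(χ(G) = 4 ≤ 4.)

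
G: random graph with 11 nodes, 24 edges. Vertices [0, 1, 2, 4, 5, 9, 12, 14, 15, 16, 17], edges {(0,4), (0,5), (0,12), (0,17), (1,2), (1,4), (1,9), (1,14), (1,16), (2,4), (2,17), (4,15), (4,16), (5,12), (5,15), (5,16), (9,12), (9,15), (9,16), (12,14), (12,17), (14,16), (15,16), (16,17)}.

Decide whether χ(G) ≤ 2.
The clique on vertices [0, 12, 17] has size 3 > 2, so it alone needs 3 colors.

No, G is not 2-colorable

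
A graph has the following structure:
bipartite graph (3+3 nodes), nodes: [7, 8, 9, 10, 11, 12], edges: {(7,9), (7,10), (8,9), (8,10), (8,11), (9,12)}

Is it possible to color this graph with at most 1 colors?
No, G is not 1-colorable

Edge (8,9) forces its endpoints to differ, so 1 color is not enough.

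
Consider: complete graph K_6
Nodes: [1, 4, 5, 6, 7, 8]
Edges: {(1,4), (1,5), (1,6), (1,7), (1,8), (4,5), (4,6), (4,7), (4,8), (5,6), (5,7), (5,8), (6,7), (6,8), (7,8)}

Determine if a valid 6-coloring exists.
Yes, G is 6-colorable

A valid 6-coloring: color 1: [7]; color 2: [5]; color 3: [4]; color 4: [8]; color 5: [1]; color 6: [6].
(χ(G) = 6 ≤ 6.)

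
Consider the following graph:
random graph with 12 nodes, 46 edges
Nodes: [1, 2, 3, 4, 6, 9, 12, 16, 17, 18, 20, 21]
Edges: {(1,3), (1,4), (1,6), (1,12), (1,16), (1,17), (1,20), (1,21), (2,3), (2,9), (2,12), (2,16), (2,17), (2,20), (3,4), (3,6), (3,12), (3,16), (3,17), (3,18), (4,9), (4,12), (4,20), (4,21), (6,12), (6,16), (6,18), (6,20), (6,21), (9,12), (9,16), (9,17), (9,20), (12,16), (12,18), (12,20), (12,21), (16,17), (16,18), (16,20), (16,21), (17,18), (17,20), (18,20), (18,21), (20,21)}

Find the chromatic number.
χ(G) = 6

Clique number ω(G) = 6 (lower bound: χ ≥ ω).
The clique on [1, 6, 12, 16, 20, 21] has size 6, forcing χ ≥ 6, and the coloring below uses 6 colors, so χ(G) = 6.
A valid 6-coloring: color 1: [12, 17]; color 2: [3, 20]; color 3: [4, 16]; color 4: [1, 2, 18]; color 5: [9, 21]; color 6: [6].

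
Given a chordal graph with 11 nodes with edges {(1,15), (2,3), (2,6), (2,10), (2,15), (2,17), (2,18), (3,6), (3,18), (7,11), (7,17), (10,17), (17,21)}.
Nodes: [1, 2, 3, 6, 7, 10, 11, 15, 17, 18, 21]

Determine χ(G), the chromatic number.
Clique number ω(G) = 3 (lower bound: χ ≥ ω).
The clique on [2, 10, 17] has size 3, forcing χ ≥ 3, and the coloring below uses 3 colors, so χ(G) = 3.
A valid 3-coloring: color 1: [1, 2, 7, 21]; color 2: [3, 11, 15, 17]; color 3: [6, 10, 18].

χ(G) = 3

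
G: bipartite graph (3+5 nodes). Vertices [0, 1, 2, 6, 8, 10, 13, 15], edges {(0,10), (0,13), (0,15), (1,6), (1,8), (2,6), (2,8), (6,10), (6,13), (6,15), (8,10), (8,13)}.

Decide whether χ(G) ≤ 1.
No, G is not 1-colorable

Edge (0,10) forces its endpoints to differ, so 1 color is not enough.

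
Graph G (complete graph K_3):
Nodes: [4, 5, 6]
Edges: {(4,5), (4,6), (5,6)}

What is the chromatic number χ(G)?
Clique number ω(G) = 3 (lower bound: χ ≥ ω).
The clique on [4, 5, 6] has size 3, forcing χ ≥ 3, and the coloring below uses 3 colors, so χ(G) = 3.
A valid 3-coloring: color 1: [5]; color 2: [4]; color 3: [6].

χ(G) = 3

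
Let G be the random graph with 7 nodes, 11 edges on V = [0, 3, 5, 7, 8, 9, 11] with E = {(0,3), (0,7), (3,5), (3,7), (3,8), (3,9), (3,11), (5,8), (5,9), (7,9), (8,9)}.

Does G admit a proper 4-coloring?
A valid 4-coloring: color 1: [3]; color 2: [0, 9, 11]; color 3: [5, 7]; color 4: [8].
(χ(G) = 4 ≤ 4.)

Yes, G is 4-colorable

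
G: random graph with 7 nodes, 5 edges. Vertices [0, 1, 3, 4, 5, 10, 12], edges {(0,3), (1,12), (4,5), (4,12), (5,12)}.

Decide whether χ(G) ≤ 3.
A valid 3-coloring: color 1: [3, 10, 12]; color 2: [0, 1, 4]; color 3: [5].
(χ(G) = 3 ≤ 3.)

Yes, G is 3-colorable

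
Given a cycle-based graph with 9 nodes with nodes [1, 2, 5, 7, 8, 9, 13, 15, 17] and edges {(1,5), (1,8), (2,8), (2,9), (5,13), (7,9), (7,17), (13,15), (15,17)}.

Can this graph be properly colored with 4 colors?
Yes, G is 4-colorable

A valid 4-coloring: color 1: [1, 9, 13, 17]; color 2: [5, 7, 8, 15]; color 3: [2].
(χ(G) = 3 ≤ 4.)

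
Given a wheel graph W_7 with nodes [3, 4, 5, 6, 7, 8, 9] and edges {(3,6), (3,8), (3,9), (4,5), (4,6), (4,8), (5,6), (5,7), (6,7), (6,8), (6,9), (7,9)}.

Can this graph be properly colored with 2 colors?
No, G is not 2-colorable

The clique on vertices [3, 6, 8] has size 3 > 2, so it alone needs 3 colors.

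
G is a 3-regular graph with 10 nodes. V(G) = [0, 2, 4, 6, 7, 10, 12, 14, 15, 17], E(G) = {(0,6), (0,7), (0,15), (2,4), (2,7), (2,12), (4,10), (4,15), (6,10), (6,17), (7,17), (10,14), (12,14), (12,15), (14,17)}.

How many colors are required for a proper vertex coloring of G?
χ(G) = 3

Clique number ω(G) = 2 (lower bound: χ ≥ ω).
Odd cycle [7, 2, 12, 14, 17] needs 3 colors (χ ≥ 3).
The coloring below uses 3 colors, so χ(G) = 3.
A valid 3-coloring: color 1: [6, 7, 14, 15]; color 2: [0, 4, 12, 17]; color 3: [2, 10].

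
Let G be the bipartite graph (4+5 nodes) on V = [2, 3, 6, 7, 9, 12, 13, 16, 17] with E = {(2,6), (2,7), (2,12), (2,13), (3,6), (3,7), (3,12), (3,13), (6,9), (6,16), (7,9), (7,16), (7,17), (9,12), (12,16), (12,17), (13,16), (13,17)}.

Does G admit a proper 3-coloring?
Yes, G is 3-colorable

A valid 3-coloring: color 1: [6, 7, 12, 13]; color 2: [2, 3, 9, 16, 17].
(χ(G) = 2 ≤ 3.)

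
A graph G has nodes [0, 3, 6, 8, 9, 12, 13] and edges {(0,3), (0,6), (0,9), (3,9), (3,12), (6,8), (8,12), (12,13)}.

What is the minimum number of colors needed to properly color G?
χ(G) = 3

Clique number ω(G) = 3 (lower bound: χ ≥ ω).
The clique on [0, 3, 9] has size 3, forcing χ ≥ 3, and the coloring below uses 3 colors, so χ(G) = 3.
A valid 3-coloring: color 1: [3, 6, 13]; color 2: [0, 12]; color 3: [8, 9].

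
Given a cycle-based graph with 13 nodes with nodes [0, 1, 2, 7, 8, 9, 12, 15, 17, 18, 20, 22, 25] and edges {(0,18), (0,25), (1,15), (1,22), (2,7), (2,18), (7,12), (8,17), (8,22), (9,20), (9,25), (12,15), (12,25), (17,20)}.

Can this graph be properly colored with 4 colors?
Yes, G is 4-colorable

A valid 4-coloring: color 1: [1, 7, 8, 18, 20, 25]; color 2: [0, 2, 9, 12, 17, 22]; color 3: [15].
(χ(G) = 3 ≤ 4.)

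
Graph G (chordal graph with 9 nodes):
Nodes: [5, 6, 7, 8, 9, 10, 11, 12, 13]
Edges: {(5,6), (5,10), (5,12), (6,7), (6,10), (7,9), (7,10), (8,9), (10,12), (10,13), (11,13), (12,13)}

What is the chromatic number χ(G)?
χ(G) = 3

Clique number ω(G) = 3 (lower bound: χ ≥ ω).
The clique on [10, 12, 13] has size 3, forcing χ ≥ 3, and the coloring below uses 3 colors, so χ(G) = 3.
A valid 3-coloring: color 1: [9, 10, 11]; color 2: [5, 7, 8, 13]; color 3: [6, 12].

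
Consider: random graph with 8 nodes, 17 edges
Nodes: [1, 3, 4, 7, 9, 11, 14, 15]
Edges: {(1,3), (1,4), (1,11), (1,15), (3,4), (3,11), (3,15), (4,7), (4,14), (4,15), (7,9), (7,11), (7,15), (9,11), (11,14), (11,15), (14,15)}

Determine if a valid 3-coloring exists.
No, G is not 3-colorable

The clique on vertices [1, 3, 11, 15] has size 4 > 3, so it alone needs 4 colors.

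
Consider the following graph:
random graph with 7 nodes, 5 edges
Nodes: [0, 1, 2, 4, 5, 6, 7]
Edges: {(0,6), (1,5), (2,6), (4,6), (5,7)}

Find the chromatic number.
χ(G) = 2

Clique number ω(G) = 2 (lower bound: χ ≥ ω).
The graph is bipartite (no odd cycle), so 2 colors suffice: χ(G) = 2.
A valid 2-coloring: color 1: [5, 6]; color 2: [0, 1, 2, 4, 7].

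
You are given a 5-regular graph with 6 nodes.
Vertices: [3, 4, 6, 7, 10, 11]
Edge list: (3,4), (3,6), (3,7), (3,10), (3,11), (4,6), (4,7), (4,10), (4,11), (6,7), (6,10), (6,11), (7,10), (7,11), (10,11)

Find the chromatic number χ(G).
Clique number ω(G) = 6 (lower bound: χ ≥ ω).
The clique on [3, 4, 6, 7, 10, 11] has size 6, forcing χ ≥ 6, and the coloring below uses 6 colors, so χ(G) = 6.
A valid 6-coloring: color 1: [6]; color 2: [3]; color 3: [4]; color 4: [11]; color 5: [10]; color 6: [7].

χ(G) = 6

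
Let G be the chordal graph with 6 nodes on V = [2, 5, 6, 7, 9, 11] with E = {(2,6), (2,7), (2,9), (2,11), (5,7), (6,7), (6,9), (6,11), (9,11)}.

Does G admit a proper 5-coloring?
Yes, G is 5-colorable

A valid 5-coloring: color 1: [5, 6]; color 2: [2]; color 3: [7, 11]; color 4: [9].
(χ(G) = 4 ≤ 5.)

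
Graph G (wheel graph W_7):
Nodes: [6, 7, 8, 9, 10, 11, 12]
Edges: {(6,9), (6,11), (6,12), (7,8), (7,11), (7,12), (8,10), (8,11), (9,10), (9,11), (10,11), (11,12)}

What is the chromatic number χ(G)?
Clique number ω(G) = 3 (lower bound: χ ≥ ω).
The clique on [8, 10, 11] has size 3, forcing χ ≥ 3, and the coloring below uses 3 colors, so χ(G) = 3.
A valid 3-coloring: color 1: [11]; color 2: [8, 9, 12]; color 3: [6, 7, 10].

χ(G) = 3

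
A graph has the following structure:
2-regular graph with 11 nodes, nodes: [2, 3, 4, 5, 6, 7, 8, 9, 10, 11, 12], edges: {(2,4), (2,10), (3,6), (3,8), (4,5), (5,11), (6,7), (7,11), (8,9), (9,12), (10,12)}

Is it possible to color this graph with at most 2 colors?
Odd cycle [6, 3, 8, 9, 12, 10, 2, 4, 5, 11, 7] needs 3 colors (χ ≥ 3).
Hence χ(G) ≥ 3 > 2, so no proper 2-coloring exists.

No, G is not 2-colorable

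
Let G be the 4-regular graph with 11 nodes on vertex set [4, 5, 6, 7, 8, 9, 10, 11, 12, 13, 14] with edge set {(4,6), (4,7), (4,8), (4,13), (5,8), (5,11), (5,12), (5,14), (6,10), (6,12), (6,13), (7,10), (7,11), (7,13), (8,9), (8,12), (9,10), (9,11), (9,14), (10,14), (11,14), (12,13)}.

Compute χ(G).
Clique number ω(G) = 3 (lower bound: χ ≥ ω).
The clique on [4, 6, 13] has size 3, forcing χ ≥ 3, and the coloring below uses 3 colors, so χ(G) = 3.
A valid 3-coloring: color 1: [8, 10, 11, 13]; color 2: [4, 12, 14]; color 3: [5, 6, 7, 9].

χ(G) = 3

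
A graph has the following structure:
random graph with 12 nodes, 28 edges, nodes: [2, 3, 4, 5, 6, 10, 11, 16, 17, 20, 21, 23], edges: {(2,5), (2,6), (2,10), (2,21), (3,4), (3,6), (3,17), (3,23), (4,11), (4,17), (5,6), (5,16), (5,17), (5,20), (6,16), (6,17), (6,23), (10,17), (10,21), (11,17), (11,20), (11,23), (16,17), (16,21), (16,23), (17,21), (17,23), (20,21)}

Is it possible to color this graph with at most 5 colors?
A valid 5-coloring: color 1: [2, 17, 20]; color 2: [6, 11, 21]; color 3: [4, 5, 10, 23]; color 4: [3, 16].
(χ(G) = 4 ≤ 5.)

Yes, G is 5-colorable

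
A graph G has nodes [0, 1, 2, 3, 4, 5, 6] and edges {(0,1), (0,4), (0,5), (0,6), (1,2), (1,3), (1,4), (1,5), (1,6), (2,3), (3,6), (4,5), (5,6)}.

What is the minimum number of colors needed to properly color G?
χ(G) = 4

Clique number ω(G) = 4 (lower bound: χ ≥ ω).
The clique on [0, 1, 4, 5] has size 4, forcing χ ≥ 4, and the coloring below uses 4 colors, so χ(G) = 4.
A valid 4-coloring: color 1: [1]; color 2: [0, 3]; color 3: [2, 4, 6]; color 4: [5].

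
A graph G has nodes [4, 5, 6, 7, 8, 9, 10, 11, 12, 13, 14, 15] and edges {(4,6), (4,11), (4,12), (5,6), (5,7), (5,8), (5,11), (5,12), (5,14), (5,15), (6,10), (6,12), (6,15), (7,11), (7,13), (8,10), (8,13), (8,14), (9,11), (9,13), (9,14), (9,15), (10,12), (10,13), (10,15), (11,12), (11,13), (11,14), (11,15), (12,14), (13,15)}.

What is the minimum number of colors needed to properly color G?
Clique number ω(G) = 4 (lower bound: χ ≥ ω).
The clique on [9, 11, 13, 15] has size 4, forcing χ ≥ 4, and the coloring below uses 4 colors, so χ(G) = 4.
A valid 4-coloring: color 1: [10, 11]; color 2: [4, 5, 9]; color 3: [7, 8, 12, 15]; color 4: [6, 13, 14].

χ(G) = 4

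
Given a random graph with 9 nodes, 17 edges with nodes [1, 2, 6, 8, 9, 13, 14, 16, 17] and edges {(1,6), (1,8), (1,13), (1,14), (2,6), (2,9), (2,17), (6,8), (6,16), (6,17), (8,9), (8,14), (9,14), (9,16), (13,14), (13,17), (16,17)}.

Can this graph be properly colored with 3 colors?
Yes, G is 3-colorable

A valid 3-coloring: color 1: [6, 14]; color 2: [1, 9, 17]; color 3: [2, 8, 13, 16].
(χ(G) = 3 ≤ 3.)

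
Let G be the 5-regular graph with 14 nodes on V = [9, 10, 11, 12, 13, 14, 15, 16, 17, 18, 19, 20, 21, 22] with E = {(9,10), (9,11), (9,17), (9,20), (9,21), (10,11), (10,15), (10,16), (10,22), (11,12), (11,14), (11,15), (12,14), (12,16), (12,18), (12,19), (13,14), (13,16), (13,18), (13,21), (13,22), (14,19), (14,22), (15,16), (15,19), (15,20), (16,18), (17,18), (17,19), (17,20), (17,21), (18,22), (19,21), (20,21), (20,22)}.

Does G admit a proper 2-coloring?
No, G is not 2-colorable

The clique on vertices [9, 17, 20, 21] has size 4 > 2, so it alone needs 4 colors.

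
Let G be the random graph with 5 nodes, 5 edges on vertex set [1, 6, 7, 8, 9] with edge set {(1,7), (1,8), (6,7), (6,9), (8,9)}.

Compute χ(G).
χ(G) = 3

Clique number ω(G) = 2 (lower bound: χ ≥ ω).
Odd cycle [8, 1, 7, 6, 9] needs 3 colors (χ ≥ 3).
The coloring below uses 3 colors, so χ(G) = 3.
A valid 3-coloring: color 1: [6, 8]; color 2: [1, 9]; color 3: [7].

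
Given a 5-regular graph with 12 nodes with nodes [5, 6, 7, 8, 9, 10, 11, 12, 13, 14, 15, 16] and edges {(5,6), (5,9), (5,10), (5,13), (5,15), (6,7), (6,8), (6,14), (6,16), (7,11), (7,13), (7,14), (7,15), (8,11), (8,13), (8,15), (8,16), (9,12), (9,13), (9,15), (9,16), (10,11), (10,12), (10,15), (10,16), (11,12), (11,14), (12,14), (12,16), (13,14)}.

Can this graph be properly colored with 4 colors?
A valid 4-coloring: color 1: [6, 11, 13, 15]; color 2: [5, 7, 8, 12]; color 3: [9, 10, 14]; color 4: [16].
(χ(G) = 4 ≤ 4.)

Yes, G is 4-colorable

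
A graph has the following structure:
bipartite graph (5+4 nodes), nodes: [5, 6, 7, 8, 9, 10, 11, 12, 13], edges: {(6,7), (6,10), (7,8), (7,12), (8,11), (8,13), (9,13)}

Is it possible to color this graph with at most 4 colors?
A valid 4-coloring: color 1: [5, 6, 8, 9, 12]; color 2: [7, 10, 11, 13].
(χ(G) = 2 ≤ 4.)

Yes, G is 4-colorable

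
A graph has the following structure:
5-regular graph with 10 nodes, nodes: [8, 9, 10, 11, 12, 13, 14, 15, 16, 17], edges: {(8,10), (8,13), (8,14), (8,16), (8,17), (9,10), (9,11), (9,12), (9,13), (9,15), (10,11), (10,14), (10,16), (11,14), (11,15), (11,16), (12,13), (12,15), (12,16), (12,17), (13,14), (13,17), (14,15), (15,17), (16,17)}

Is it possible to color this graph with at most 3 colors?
Odd cycle [17, 13, 14, 10, 16] needs 3 colors (χ ≥ 3).
Vertex 8 is adjacent to every vertex of [10, 13, 14, 16, 17], which already need 3 colors among themselves, so 8 needs a new color (χ ≥ 4).
Hence χ(G) ≥ 4 > 3, so no proper 3-coloring exists.

No, G is not 3-colorable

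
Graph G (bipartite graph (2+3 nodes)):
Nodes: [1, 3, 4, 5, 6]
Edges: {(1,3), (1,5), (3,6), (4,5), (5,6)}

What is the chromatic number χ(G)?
χ(G) = 2

Clique number ω(G) = 2 (lower bound: χ ≥ ω).
The graph is bipartite (no odd cycle), so 2 colors suffice: χ(G) = 2.
A valid 2-coloring: color 1: [3, 5]; color 2: [1, 4, 6].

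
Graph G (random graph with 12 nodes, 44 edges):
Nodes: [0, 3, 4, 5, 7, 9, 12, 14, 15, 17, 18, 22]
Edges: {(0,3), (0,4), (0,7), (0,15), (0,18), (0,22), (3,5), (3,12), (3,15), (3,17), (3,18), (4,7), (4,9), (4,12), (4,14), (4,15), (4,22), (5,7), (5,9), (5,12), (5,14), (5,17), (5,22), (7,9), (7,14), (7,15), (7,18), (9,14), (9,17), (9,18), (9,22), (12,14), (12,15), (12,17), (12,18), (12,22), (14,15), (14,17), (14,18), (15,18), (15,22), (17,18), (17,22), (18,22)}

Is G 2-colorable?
No, G is not 2-colorable

The clique on vertices [9, 17, 18, 22] has size 4 > 2, so it alone needs 4 colors.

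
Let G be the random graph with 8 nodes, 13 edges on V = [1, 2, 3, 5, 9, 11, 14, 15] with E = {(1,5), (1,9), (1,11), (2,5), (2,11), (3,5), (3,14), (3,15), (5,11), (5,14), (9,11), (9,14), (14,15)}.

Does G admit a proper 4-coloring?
A valid 4-coloring: color 1: [5, 9, 15]; color 2: [3, 11]; color 3: [1, 2, 14].
(χ(G) = 3 ≤ 4.)

Yes, G is 4-colorable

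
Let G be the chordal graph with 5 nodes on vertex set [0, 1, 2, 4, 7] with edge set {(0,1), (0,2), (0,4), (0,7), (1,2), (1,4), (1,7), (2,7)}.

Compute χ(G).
χ(G) = 4

Clique number ω(G) = 4 (lower bound: χ ≥ ω).
The clique on [0, 1, 2, 7] has size 4, forcing χ ≥ 4, and the coloring below uses 4 colors, so χ(G) = 4.
A valid 4-coloring: color 1: [1]; color 2: [0]; color 3: [4, 7]; color 4: [2].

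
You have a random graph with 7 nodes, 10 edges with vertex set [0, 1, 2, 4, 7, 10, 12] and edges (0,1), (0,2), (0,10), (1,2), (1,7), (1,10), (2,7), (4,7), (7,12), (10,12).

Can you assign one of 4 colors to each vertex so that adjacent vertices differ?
Yes, G is 4-colorable

A valid 4-coloring: color 1: [0, 7]; color 2: [1, 4, 12]; color 3: [2, 10].
(χ(G) = 3 ≤ 4.)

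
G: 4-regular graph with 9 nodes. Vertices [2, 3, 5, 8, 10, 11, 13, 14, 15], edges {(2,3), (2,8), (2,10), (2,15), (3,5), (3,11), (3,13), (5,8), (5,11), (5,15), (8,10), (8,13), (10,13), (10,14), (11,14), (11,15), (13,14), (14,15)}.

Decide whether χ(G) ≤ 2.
The clique on vertices [2, 8, 10] has size 3 > 2, so it alone needs 3 colors.

No, G is not 2-colorable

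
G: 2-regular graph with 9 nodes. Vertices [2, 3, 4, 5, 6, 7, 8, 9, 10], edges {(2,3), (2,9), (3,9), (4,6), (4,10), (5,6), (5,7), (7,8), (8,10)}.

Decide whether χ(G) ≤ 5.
Yes, G is 5-colorable

A valid 5-coloring: color 1: [2, 4, 5, 8]; color 2: [3, 6, 7, 10]; color 3: [9].
(χ(G) = 3 ≤ 5.)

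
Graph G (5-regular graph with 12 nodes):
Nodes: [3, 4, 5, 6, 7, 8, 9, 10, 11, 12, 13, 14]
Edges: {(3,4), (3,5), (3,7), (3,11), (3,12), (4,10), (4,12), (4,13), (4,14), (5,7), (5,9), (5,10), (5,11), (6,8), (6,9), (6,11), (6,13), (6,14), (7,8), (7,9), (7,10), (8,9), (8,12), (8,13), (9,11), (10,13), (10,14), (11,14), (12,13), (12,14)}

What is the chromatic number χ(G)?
χ(G) = 4

Clique number ω(G) = 3 (lower bound: χ ≥ ω).
Odd cycle [8, 6, 11, 5, 7] needs 3 colors (χ ≥ 3).
Vertex 9 is adjacent to every vertex of [5, 6, 7, 8, 11], which already need 3 colors among themselves, so 9 needs a new color (χ ≥ 4).
The coloring below uses 4 colors, so χ(G) = 4.
A valid 4-coloring: color 1: [3, 9, 10]; color 2: [7, 13, 14]; color 3: [5, 6, 12]; color 4: [4, 8, 11].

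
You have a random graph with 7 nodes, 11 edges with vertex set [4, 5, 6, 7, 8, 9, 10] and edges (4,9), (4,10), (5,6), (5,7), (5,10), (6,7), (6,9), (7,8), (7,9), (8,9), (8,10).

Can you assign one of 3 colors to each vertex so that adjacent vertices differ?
A valid 3-coloring: color 1: [5, 9]; color 2: [7, 10]; color 3: [4, 6, 8].
(χ(G) = 3 ≤ 3.)

Yes, G is 3-colorable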